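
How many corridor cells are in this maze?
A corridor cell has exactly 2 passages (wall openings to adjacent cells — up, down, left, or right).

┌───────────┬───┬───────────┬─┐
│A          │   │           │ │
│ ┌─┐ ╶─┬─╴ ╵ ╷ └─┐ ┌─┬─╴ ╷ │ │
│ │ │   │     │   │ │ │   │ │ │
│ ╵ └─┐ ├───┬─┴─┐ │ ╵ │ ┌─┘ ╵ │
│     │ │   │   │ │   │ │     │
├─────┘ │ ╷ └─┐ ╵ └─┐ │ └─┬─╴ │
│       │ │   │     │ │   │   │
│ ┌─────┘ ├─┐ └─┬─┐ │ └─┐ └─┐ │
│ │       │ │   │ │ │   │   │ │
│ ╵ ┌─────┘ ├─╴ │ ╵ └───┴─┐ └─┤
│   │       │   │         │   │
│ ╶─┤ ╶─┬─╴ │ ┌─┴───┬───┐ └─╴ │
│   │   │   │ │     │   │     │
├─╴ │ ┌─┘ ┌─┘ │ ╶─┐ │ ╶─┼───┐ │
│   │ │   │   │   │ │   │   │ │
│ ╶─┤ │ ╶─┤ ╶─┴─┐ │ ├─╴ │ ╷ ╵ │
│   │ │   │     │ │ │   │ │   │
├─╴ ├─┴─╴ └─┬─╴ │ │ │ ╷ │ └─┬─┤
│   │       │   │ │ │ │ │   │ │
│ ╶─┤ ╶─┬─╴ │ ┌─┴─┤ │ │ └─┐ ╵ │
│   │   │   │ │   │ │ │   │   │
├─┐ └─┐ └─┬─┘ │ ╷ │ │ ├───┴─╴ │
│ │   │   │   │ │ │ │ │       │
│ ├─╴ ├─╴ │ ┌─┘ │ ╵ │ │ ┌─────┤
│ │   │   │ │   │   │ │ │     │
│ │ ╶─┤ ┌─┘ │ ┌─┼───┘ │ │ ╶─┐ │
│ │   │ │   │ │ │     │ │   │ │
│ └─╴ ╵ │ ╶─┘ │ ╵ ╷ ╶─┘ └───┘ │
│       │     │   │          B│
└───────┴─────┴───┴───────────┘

Counting cells with exactly 2 passages:
Total corridor cells: 181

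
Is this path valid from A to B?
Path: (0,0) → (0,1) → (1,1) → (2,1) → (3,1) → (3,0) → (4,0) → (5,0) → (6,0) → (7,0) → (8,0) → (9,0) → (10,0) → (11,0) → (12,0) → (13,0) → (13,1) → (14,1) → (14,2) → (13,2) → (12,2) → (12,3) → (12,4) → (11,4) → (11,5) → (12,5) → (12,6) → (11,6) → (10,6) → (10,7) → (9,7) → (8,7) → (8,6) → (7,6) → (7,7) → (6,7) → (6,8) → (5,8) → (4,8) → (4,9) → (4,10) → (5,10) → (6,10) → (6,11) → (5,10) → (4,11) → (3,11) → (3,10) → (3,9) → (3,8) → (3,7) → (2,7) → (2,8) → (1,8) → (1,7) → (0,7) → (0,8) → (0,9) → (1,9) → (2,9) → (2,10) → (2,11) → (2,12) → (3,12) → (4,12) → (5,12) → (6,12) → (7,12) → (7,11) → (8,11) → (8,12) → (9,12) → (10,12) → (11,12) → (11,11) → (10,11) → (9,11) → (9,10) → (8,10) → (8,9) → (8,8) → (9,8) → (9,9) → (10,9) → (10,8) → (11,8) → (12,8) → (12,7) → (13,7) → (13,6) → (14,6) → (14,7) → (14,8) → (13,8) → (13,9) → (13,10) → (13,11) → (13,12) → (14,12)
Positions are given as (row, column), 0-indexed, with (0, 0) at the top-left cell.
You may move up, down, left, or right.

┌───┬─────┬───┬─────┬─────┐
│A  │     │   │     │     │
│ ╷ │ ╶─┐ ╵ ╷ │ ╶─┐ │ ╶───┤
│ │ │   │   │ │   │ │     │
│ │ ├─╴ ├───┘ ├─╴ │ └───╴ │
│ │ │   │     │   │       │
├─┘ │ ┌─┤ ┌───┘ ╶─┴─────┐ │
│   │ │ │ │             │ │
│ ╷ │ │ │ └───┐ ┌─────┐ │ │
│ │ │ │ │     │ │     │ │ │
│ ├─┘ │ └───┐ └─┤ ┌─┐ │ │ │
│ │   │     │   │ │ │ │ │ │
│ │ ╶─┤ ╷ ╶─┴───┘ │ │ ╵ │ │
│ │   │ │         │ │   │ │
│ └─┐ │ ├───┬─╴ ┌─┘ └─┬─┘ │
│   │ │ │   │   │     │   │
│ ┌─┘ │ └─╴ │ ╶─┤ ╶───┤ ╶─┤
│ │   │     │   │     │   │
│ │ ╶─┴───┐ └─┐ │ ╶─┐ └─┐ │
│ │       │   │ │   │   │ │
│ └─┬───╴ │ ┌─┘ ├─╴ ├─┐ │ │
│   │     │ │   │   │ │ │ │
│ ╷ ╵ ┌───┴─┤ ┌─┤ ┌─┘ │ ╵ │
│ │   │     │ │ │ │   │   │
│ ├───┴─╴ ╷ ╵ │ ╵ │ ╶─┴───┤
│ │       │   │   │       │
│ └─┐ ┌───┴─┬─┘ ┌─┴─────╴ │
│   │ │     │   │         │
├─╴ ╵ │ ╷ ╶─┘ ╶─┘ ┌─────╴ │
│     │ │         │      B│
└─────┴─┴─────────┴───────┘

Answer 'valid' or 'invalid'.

Checking path validity:
Result: Invalid move at step 44: cannot move from (6, 11) to (5, 10).

invalid

Correct solution:

┌───┬─────┬───┬─────┬─────┐
│A ↓│     │   │↱ → ↓│     │
│ ╷ │ ╶─┐ ╵ ╷ │ ╶─┐ │ ╶───┤
│ │↓│   │   │ │↑ ↰│↓│     │
│ │ ├─╴ ├───┘ ├─╴ │ └───╴ │
│ │↓│   │     │↱ ↑│↳ → → ↓│
├─┘ │ ┌─┤ ┌───┘ ╶─┴─────┐ │
│↓ ↲│ │ │ │    ↑ ← ← ← ↰│↓│
│ ╷ │ │ │ └───┐ ┌─────┐ │ │
│↓│ │ │ │     │ │↱ → ↓│↑│↓│
│ ├─┘ │ └───┐ └─┤ ┌─┐ │ │ │
│↓│   │     │   │↑│ │↓│↑│↓│
│ │ ╶─┤ ╷ ╶─┴───┘ │ │ ╵ │ │
│↓│   │ │      ↱ ↑│ │↳ ↑│↓│
│ └─┐ │ ├───┬─╴ ┌─┘ └─┬─┘ │
│↓  │ │ │   │↱ ↑│     │↓ ↲│
│ ┌─┘ │ └─╴ │ ╶─┤ ╶───┤ ╶─┤
│↓│   │     │↑ ↰│↓ ← ↰│↳ ↓│
│ │ ╶─┴───┐ └─┐ │ ╶─┐ └─┐ │
│↓│       │   │↑│↳ ↓│↑ ↰│↓│
│ └─┬───╴ │ ┌─┘ ├─╴ ├─┐ │ │
│↓  │     │ │↱ ↑│↓ ↲│ │↑│↓│
│ ╷ ╵ ┌───┴─┤ ┌─┤ ┌─┘ │ ╵ │
│↓│   │  ↱ ↓│↑│ │↓│   │↑ ↲│
│ ├───┴─╴ ╷ ╵ │ ╵ │ ╶─┴───┤
│↓│  ↱ → ↑│↳ ↑│↓ ↲│       │
│ └─┐ ┌───┴─┬─┘ ┌─┴─────╴ │
│↳ ↓│↑│     │↓ ↲│↱ → → → ↓│
├─╴ ╵ │ ╷ ╶─┘ ╶─┘ ┌─────╴ │
│  ↳ ↑│ │    ↳ → ↑│      B│
└─────┴─┴─────────┴───────┘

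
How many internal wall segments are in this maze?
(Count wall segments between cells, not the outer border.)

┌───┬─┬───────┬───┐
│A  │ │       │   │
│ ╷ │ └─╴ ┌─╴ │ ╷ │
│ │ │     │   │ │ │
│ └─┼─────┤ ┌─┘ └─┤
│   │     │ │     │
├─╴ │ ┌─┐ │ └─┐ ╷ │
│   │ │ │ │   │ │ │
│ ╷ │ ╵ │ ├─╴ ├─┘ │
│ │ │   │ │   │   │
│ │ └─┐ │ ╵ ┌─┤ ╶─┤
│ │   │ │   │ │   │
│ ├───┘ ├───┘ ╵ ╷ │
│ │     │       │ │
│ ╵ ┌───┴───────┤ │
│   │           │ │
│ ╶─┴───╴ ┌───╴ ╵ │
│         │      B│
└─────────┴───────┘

Counting internal wall segments:
Total internal walls: 64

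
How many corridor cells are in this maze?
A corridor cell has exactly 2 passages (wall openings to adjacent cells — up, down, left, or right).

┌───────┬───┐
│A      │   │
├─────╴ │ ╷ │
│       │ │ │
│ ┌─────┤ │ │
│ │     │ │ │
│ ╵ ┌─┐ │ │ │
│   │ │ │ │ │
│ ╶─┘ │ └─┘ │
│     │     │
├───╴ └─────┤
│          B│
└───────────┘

Counting cells with exactly 2 passages:
Total corridor cells: 28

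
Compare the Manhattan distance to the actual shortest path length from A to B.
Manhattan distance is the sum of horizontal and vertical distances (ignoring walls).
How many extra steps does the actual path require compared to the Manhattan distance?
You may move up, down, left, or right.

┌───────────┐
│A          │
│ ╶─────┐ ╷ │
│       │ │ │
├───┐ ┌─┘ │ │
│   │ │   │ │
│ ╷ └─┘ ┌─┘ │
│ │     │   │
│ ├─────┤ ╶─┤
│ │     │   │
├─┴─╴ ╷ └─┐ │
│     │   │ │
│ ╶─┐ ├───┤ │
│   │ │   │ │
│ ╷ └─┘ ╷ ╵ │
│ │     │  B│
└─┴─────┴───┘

Manhattan distance: |7 - 0| + |5 - 0| = 12
Actual path length: 14
Extra steps: 14 - 12 = 2

Solution:

┌───────────┐
│A → → → → ↓│
│ ╶─────┐ ╷ │
│       │ │↓│
├───┐ ┌─┘ │ │
│   │ │   │↓│
│ ╷ └─┘ ┌─┘ │
│ │     │↓ ↲│
│ ├─────┤ ╶─┤
│ │     │↳ ↓│
├─┴─╴ ╷ └─┐ │
│     │   │↓│
│ ╶─┐ ├───┤ │
│   │ │   │↓│
│ ╷ └─┘ ╷ ╵ │
│ │     │  B│
└─┴─────┴───┘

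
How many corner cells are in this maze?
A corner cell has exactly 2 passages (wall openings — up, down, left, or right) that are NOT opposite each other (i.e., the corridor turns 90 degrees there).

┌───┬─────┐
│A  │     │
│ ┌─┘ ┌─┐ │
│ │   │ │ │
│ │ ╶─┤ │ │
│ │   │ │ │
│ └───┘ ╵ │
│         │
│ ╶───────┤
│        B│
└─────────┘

Counting corner cells (2 non-opposite passages):
Total corners: 8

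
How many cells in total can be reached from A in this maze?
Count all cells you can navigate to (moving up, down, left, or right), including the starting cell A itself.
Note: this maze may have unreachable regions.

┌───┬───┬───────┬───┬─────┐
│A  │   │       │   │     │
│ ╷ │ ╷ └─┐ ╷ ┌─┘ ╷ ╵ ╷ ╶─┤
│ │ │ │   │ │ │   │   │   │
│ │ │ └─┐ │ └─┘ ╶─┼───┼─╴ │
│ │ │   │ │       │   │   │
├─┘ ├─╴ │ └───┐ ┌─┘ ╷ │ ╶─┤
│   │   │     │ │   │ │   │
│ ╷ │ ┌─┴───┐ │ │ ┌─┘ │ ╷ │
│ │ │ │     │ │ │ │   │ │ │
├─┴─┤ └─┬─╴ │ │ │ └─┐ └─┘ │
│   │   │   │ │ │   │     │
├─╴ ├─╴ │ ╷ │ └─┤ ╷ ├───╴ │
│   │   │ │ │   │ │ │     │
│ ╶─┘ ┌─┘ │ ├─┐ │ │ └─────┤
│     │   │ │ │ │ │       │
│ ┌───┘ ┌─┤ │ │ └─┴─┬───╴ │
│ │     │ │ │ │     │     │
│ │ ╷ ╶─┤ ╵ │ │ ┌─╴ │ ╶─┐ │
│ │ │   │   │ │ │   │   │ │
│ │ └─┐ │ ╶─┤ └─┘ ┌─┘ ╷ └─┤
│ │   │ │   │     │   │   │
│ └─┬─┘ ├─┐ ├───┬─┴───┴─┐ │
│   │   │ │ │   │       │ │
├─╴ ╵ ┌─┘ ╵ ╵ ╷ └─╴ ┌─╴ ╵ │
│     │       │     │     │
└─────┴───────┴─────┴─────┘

Using BFS/flood-fill to find all reachable cells from A:
Maze size: 13 × 13 = 169 total cells
159 cell(s) are walled off and cannot be reached from A.
Reachable cells: 10

Reachable region (· marks reachable cells):

┌───┬───┬───────┬───┬─────┐
│A ·│   │       │   │     │
│ ╷ │ ╷ └─┐ ╷ ┌─┘ ╷ ╵ ╷ ╶─┤
│·│·│ │   │ │ │   │   │   │
│ │ │ └─┐ │ └─┘ ╶─┼───┼─╴ │
│·│·│   │ │       │   │   │
├─┘ ├─╴ │ └───┐ ┌─┘ ╷ │ ╶─┤
│· ·│   │     │ │   │ │   │
│ ╷ │ ┌─┴───┐ │ │ ┌─┘ │ ╷ │
│·│·│ │     │ │ │ │   │ │ │
├─┴─┤ └─┬─╴ │ │ │ └─┐ └─┘ │
│   │   │   │ │ │   │     │
├─╴ ├─╴ │ ╷ │ └─┤ ╷ ├───╴ │
│   │   │ │ │   │ │ │     │
│ ╶─┘ ┌─┘ │ ├─┐ │ │ └─────┤
│     │   │ │ │ │ │       │
│ ┌───┘ ┌─┤ │ │ └─┴─┬───╴ │
│ │     │ │ │ │     │     │
│ │ ╷ ╶─┤ ╵ │ │ ┌─╴ │ ╶─┐ │
│ │ │   │   │ │ │   │   │ │
│ │ └─┐ │ ╶─┤ └─┘ ┌─┘ ╷ └─┤
│ │   │ │   │     │   │   │
│ └─┬─┘ ├─┐ ├───┬─┴───┴─┐ │
│   │   │ │ │   │       │ │
├─╴ ╵ ┌─┘ ╵ ╵ ╷ └─╴ ┌─╴ ╵ │
│     │       │     │     │
└─────┴───────┴─────┴─────┘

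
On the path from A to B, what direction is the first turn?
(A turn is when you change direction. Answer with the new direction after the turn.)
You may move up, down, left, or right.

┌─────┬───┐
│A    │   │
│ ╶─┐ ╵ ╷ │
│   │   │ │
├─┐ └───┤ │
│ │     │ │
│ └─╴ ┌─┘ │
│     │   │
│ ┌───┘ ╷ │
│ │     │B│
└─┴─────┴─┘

Directions: right, right, down, right, up, right, down, down, down, down
First turn direction: down

Solution:

┌─────┬───┐
│A → ↓│↱ ↓│
│ ╶─┐ ╵ ╷ │
│   │↳ ↑│↓│
├─┐ └───┤ │
│ │     │↓│
│ └─╴ ┌─┘ │
│     │  ↓│
│ ┌───┘ ╷ │
│ │     │B│
└─┴─────┴─┘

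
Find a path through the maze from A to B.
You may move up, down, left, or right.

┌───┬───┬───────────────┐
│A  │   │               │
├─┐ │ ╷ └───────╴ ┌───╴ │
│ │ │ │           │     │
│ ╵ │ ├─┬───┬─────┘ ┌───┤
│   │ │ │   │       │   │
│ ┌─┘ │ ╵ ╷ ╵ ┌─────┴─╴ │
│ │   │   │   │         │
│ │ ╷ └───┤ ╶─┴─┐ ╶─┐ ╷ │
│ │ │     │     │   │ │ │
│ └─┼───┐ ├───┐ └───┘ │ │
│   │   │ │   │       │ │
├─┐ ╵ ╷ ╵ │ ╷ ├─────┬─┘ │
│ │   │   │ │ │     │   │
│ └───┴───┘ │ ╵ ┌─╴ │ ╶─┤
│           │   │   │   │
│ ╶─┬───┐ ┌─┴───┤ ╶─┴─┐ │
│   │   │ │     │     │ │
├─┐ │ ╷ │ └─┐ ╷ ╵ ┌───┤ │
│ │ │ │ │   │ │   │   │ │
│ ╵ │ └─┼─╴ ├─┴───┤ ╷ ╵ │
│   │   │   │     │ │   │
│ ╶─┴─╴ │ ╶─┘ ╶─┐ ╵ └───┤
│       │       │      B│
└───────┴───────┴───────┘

Finding the shortest path through the maze:
Path length: 68 steps
Directions: right → down → down → left → down → down → down → right → down → right → up → right → down → right → up → up → left → left → up → up → up → up → right → down → right → right → right → right → right → up → right → right → right → down → left → left → down → left → left → left → down → left → down → right → right → down → right → right → right → up → up → right → down → down → down → left → down → right → down → down → down → left → up → left → down → down → right → right

Solution:

┌───┬───┬───────────────┐
│A ↓│↱ ↓│        ↱ → → ↓│
├─┐ │ ╷ └───────╴ ┌───╴ │
│ │↓│↑│↳ → → → → ↑│↓ ← ↲│
│ ╵ │ ├─┬───┬─────┘ ┌───┤
│↓ ↲│↑│ │   │↓ ← ← ↲│   │
│ ┌─┘ │ ╵ ╷ ╵ ┌─────┴─╴ │
│↓│  ↑│   │↓ ↲│      ↱ ↓│
│ │ ╷ └───┤ ╶─┴─┐ ╶─┐ ╷ │
│↓│ │↑ ← ↰│↳ → ↓│   │↑│↓│
│ └─┼───┐ ├───┐ └───┘ │ │
│↳ ↓│↱ ↓│↑│   │↳ → → ↑│↓│
├─┐ ╵ ╷ ╵ │ ╷ ├─────┬─┘ │
│ │↳ ↑│↳ ↑│ │ │     │↓ ↲│
│ └───┴───┘ │ ╵ ┌─╴ │ ╶─┤
│           │   │   │↳ ↓│
│ ╶─┬───┐ ┌─┴───┤ ╶─┴─┐ │
│   │   │ │     │     │↓│
├─┐ │ ╷ │ └─┐ ╷ ╵ ┌───┤ │
│ │ │ │ │   │ │   │↓ ↰│↓│
│ ╵ │ └─┼─╴ ├─┴───┤ ╷ ╵ │
│   │   │   │     │↓│↑ ↲│
│ ╶─┴─╴ │ ╶─┘ ╶─┐ ╵ └───┤
│       │       │  ↳ → B│
└───────┴───────┴───────┘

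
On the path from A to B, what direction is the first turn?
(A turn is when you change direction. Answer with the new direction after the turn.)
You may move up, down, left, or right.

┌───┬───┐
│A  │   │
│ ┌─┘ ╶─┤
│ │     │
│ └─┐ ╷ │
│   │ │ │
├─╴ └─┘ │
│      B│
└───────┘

Directions: down, down, right, down, right, right
First turn direction: right

Solution:

┌───┬───┐
│A  │   │
│ ┌─┘ ╶─┤
│↓│     │
│ └─┐ ╷ │
│↳ ↓│ │ │
├─╴ └─┘ │
│  ↳ → B│
└───────┘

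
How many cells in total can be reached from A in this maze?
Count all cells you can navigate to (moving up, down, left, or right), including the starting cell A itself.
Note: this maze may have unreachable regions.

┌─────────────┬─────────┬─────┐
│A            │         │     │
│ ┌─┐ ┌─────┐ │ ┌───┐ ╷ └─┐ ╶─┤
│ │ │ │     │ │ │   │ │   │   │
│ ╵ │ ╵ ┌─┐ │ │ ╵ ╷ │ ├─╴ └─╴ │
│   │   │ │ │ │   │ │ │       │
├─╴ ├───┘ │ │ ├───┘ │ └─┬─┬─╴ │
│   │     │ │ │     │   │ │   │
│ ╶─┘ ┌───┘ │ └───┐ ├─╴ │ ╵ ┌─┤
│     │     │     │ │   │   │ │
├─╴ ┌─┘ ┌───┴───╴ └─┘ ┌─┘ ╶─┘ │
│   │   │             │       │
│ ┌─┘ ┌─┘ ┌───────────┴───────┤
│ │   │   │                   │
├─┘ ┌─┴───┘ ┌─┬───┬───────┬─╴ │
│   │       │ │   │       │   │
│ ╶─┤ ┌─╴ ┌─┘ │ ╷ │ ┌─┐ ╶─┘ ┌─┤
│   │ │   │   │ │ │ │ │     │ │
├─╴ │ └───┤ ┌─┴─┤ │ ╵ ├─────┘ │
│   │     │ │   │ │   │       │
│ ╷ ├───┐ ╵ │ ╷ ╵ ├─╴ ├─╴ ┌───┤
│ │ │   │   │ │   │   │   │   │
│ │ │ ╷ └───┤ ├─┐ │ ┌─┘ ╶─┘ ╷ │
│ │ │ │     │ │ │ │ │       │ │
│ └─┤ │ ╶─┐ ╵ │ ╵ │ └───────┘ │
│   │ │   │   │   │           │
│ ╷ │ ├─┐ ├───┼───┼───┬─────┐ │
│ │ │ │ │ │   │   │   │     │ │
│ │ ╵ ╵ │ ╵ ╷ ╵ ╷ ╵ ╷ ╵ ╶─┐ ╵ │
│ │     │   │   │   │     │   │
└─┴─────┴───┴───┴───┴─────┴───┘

Using BFS/flood-fill to find all reachable cells from A:
Maze size: 15 × 15 = 225 total cells
All cells are reachable — the maze is fully connected.
Reachable cells: 225

Reachable region (· marks reachable cells):

┌─────────────┬─────────┬─────┐
│A · · · · · ·│· · · · ·│· · ·│
│ ┌─┐ ┌─────┐ │ ┌───┐ ╷ └─┐ ╶─┤
│·│·│·│· · ·│·│·│· ·│·│· ·│· ·│
│ ╵ │ ╵ ┌─┐ │ │ ╵ ╷ │ ├─╴ └─╴ │
│· ·│· ·│·│·│·│· ·│·│·│· · · ·│
├─╴ ├───┘ │ │ ├───┘ │ └─┬─┬─╴ │
│· ·│· · ·│·│·│· · ·│· ·│·│· ·│
│ ╶─┘ ┌───┘ │ └───┐ ├─╴ │ ╵ ┌─┤
│· · ·│· · ·│· · ·│·│· ·│· ·│·│
├─╴ ┌─┘ ┌───┴───╴ └─┘ ┌─┘ ╶─┘ │
│· ·│· ·│· · · · · · ·│· · · ·│
│ ┌─┘ ┌─┘ ┌───────────┴───────┤
│·│· ·│· ·│· · · · · · · · · ·│
├─┘ ┌─┴───┘ ┌─┬───┬───────┬─╴ │
│· ·│· · · ·│·│· ·│· · · ·│· ·│
│ ╶─┤ ┌─╴ ┌─┘ │ ╷ │ ┌─┐ ╶─┘ ┌─┤
│· ·│·│· ·│· ·│·│·│·│·│· · ·│·│
├─╴ │ └───┤ ┌─┴─┤ │ ╵ ├─────┘ │
│· ·│· · ·│·│· ·│·│· ·│· · · ·│
│ ╷ ├───┐ ╵ │ ╷ ╵ ├─╴ ├─╴ ┌───┤
│·│·│· ·│· ·│·│· ·│· ·│· ·│· ·│
│ │ │ ╷ └───┤ ├─┐ │ ┌─┘ ╶─┘ ╷ │
│·│·│·│· · ·│·│·│·│·│· · · ·│·│
│ └─┤ │ ╶─┐ ╵ │ ╵ │ └───────┘ │
│· ·│·│· ·│· ·│· ·│· · · · · ·│
│ ╷ │ ├─┐ ├───┼───┼───┬─────┐ │
│·│·│·│·│·│· ·│· ·│· ·│· · ·│·│
│ │ ╵ ╵ │ ╵ ╷ ╵ ╷ ╵ ╷ ╵ ╶─┐ ╵ │
│·│· · ·│· ·│· ·│· ·│· · ·│· ·│
└─┴─────┴───┴───┴───┴─────┴───┘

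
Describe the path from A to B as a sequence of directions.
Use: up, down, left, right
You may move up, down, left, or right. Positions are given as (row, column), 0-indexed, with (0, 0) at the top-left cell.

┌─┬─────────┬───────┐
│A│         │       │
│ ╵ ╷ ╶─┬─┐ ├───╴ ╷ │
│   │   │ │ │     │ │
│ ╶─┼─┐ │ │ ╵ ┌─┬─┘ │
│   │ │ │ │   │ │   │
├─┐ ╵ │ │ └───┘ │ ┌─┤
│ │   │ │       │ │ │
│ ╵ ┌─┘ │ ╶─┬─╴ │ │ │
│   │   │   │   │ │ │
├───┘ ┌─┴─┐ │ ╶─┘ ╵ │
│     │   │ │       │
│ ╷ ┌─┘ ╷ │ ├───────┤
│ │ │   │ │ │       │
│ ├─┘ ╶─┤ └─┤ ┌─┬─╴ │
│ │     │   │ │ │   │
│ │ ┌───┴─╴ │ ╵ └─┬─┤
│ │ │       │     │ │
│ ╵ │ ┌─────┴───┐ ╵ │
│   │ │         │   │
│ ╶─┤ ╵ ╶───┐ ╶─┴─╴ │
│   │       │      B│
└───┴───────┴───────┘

Finding the path and converting it to directions:
Path through cells: (0,0) → (1,0) → (1,1) → (0,1) → (0,2) → (1,2) → (1,3) → (2,3) → (3,3) → (4,3) → (4,2) → (5,2) → (5,1) → (5,0) → (6,0) → (7,0) → (8,0) → (9,0) → (9,1) → (8,1) → (7,1) → (7,2) → (6,2) → (6,3) → (5,3) → (5,4) → (6,4) → (7,4) → (7,5) → (8,5) → (8,4) → (8,3) → (8,2) → (9,2) → (10,2) → (10,3) → (9,3) → (9,4) → (9,5) → (9,6) → (10,6) → (10,7) → (10,8) → (10,9)
Directions: down, right, up, right, down, right, down, down, down, left, down, left, left, down, down, down, down, right, up, up, right, up, right, up, right, down, down, right, down, left, left, left, down, down, right, up, right, right, right, down, right, right, right

Solution:

┌─┬─────────┬───────┐
│A│↱ ↓      │       │
│ ╵ ╷ ╶─┬─┐ ├───╴ ╷ │
│↳ ↑│↳ ↓│ │ │     │ │
│ ╶─┼─┐ │ │ ╵ ┌─┬─┘ │
│   │ │↓│ │   │ │   │
├─┐ ╵ │ │ └───┘ │ ┌─┤
│ │   │↓│       │ │ │
│ ╵ ┌─┘ │ ╶─┬─╴ │ │ │
│   │↓ ↲│   │   │ │ │
├───┘ ┌─┴─┐ │ ╶─┘ ╵ │
│↓ ← ↲│↱ ↓│ │       │
│ ╷ ┌─┘ ╷ │ ├───────┤
│↓│ │↱ ↑│↓│ │       │
│ ├─┘ ╶─┤ └─┤ ┌─┬─╴ │
│↓│↱ ↑  │↳ ↓│ │ │   │
│ │ ┌───┴─╴ │ ╵ └─┬─┤
│↓│↑│↓ ← ← ↲│     │ │
│ ╵ │ ┌─────┴───┐ ╵ │
│↳ ↑│↓│↱ → → ↓  │   │
│ ╶─┤ ╵ ╶───┐ ╶─┴─╴ │
│   │↳ ↑    │↳ → → B│
└───┴───────┴───────┘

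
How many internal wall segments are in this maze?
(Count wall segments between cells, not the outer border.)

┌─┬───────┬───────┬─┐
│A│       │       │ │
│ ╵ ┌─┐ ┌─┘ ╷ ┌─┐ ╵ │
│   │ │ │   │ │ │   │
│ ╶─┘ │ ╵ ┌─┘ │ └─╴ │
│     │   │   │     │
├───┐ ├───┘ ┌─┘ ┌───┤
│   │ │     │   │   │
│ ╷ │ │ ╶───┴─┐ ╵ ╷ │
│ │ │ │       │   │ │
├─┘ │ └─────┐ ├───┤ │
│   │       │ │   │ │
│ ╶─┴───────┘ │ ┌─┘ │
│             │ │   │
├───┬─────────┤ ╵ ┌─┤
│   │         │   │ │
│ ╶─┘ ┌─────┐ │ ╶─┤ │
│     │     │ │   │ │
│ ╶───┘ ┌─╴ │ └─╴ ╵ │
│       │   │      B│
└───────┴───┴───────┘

Counting internal wall segments:
Total internal walls: 81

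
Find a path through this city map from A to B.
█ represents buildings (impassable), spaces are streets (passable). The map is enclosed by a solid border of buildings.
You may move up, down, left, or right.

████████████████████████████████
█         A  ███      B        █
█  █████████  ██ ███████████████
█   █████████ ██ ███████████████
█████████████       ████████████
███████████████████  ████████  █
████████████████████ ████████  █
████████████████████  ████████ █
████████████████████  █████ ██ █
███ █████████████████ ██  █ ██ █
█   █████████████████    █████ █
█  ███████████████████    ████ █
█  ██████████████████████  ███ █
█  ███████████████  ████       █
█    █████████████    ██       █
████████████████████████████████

Finding the shortest path from A to B:
Movement: cardinal only
Path length: 18 steps
Directions: right → right → down → right → down → down → right → right → right → up → up → up → right → right → right → right → right → right

Solution:

████████████████████████████████
█         A→↓███↱→→→→→B        █
█  █████████↳↓██↑███████████████
█   █████████↓██↑███████████████
█████████████↳→→↑   ████████████
███████████████████  ████████  █
████████████████████ ████████  █
████████████████████  ████████ █
████████████████████  █████ ██ █
███ █████████████████ ██  █ ██ █
█   █████████████████    █████ █
█  ███████████████████    ████ █
█  ██████████████████████  ███ █
█  ███████████████  ████       █
█    █████████████    ██       █
████████████████████████████████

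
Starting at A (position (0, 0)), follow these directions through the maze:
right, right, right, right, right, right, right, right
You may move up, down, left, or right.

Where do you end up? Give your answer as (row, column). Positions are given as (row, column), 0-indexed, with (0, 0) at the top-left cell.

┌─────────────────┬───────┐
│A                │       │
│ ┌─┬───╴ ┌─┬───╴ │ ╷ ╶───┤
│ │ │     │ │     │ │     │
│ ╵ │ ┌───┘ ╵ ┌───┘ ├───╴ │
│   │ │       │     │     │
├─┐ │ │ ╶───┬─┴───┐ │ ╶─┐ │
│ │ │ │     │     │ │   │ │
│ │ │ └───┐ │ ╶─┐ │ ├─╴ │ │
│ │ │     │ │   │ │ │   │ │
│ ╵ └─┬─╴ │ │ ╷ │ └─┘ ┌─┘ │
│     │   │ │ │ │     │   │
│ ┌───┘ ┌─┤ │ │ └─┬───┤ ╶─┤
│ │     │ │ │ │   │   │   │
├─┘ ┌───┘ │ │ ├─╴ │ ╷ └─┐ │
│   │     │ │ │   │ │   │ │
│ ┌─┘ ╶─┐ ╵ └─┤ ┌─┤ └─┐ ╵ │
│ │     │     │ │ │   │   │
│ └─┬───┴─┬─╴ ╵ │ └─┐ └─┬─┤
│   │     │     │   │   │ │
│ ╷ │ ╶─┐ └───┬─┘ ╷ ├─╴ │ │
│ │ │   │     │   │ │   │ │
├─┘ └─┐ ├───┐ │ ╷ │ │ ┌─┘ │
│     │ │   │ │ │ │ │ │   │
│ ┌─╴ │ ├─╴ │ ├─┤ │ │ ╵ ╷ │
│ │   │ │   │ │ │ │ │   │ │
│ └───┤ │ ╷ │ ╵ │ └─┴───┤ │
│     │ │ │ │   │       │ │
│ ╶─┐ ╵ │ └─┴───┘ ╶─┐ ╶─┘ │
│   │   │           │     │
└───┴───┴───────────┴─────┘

Following directions step by step:
Start: (0, 0)
  right: (0, 0) → (0, 1)
  right: (0, 1) → (0, 2)
  right: (0, 2) → (0, 3)
  right: (0, 3) → (0, 4)
  right: (0, 4) → (0, 5)
  right: (0, 5) → (0, 6)
  right: (0, 6) → (0, 7)
  right: (0, 7) → (0, 8)
Final position: (0, 8)

Path taken:

┌─────────────────┬───────┐
│A → → → → → → → B│       │
│ ┌─┬───╴ ┌─┬───╴ │ ╷ ╶───┤
│ │ │     │ │     │ │     │
│ ╵ │ ┌───┘ ╵ ┌───┘ ├───╴ │
│   │ │       │     │     │
├─┐ │ │ ╶───┬─┴───┐ │ ╶─┐ │
│ │ │ │     │     │ │   │ │
│ │ │ └───┐ │ ╶─┐ │ ├─╴ │ │
│ │ │     │ │   │ │ │   │ │
│ ╵ └─┬─╴ │ │ ╷ │ └─┘ ┌─┘ │
│     │   │ │ │ │     │   │
│ ┌───┘ ┌─┤ │ │ └─┬───┤ ╶─┤
│ │     │ │ │ │   │   │   │
├─┘ ┌───┘ │ │ ├─╴ │ ╷ └─┐ │
│   │     │ │ │   │ │   │ │
│ ┌─┘ ╶─┐ ╵ └─┤ ┌─┤ └─┐ ╵ │
│ │     │     │ │ │   │   │
│ └─┬───┴─┬─╴ ╵ │ └─┐ └─┬─┤
│   │     │     │   │   │ │
│ ╷ │ ╶─┐ └───┬─┘ ╷ ├─╴ │ │
│ │ │   │     │   │ │   │ │
├─┘ └─┐ ├───┐ │ ╷ │ │ ┌─┘ │
│     │ │   │ │ │ │ │ │   │
│ ┌─╴ │ ├─╴ │ ├─┤ │ │ ╵ ╷ │
│ │   │ │   │ │ │ │ │   │ │
│ └───┤ │ ╷ │ ╵ │ └─┴───┤ │
│     │ │ │ │   │       │ │
│ ╶─┐ ╵ │ └─┴───┘ ╶─┐ ╶─┘ │
│   │   │           │     │
└───┴───┴───────────┴─────┘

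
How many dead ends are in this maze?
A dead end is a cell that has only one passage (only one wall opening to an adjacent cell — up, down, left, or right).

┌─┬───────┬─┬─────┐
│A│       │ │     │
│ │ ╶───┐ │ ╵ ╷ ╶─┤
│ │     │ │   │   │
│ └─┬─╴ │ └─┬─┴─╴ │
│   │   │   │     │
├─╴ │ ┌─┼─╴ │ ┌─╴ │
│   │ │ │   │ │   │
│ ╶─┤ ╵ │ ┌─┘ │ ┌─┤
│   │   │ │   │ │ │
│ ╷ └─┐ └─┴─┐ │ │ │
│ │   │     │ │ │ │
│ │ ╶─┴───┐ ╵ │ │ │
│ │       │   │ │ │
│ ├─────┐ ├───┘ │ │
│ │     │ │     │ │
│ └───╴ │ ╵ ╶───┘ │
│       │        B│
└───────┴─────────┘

Checking each cell for number of passages:

Dead ends found at positions:
  (0, 0)
  (0, 5)
  (0, 8)
  (3, 3)
  (4, 4)
  (4, 5)
  (4, 8)
  (5, 2)
  (7, 1)
Total dead ends: 9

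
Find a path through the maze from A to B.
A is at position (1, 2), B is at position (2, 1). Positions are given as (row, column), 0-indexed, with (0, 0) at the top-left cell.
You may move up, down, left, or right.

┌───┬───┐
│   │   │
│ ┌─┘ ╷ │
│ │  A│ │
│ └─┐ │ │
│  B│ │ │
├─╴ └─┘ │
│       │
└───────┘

Finding the shortest path from (1, 2) to (2, 1):
Path length: 8 steps
Directions: up → right → down → down → down → left → left → up

Solution:

┌───┬───┐
│   │↱ ↓│
│ ┌─┘ ╷ │
│ │  A│↓│
│ └─┐ │ │
│  B│ │↓│
├─╴ └─┘ │
│  ↑ ← ↲│
└───────┘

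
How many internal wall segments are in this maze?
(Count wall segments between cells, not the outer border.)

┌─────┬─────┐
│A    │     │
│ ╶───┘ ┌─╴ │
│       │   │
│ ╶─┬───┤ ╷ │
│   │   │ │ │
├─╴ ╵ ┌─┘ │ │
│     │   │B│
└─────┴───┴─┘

Counting internal wall segments:
Total internal walls: 15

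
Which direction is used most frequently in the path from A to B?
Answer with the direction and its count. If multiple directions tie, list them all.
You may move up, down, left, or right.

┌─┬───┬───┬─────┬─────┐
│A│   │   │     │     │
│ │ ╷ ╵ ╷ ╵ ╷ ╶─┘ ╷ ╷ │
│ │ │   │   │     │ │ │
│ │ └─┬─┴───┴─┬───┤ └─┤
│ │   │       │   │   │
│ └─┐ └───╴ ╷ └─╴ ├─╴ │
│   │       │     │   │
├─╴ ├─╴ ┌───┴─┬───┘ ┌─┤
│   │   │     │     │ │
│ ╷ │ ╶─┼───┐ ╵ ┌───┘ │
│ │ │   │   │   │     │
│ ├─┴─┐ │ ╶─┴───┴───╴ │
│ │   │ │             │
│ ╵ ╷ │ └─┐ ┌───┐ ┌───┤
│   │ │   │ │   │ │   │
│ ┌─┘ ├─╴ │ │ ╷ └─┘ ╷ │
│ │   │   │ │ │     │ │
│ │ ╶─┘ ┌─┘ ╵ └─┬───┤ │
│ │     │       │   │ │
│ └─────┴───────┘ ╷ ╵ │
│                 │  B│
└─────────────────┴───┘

Directions: down, down, down, right, down, left, down, down, down, down, down, down, right, right, right, right, right, right, right, right, up, right, down, right
Counts: {'down': 11, 'right': 11, 'left': 1, 'up': 1}
Most common: down and right (tied at 11 times each)

Solution:

┌─┬───┬───┬─────┬─────┐
│A│   │   │     │     │
│ │ ╷ ╵ ╷ ╵ ╷ ╶─┘ ╷ ╷ │
│↓│ │   │   │     │ │ │
│ │ └─┬─┴───┴─┬───┤ └─┤
│↓│   │       │   │   │
│ └─┐ └───╴ ╷ └─╴ ├─╴ │
│↳ ↓│       │     │   │
├─╴ ├─╴ ┌───┴─┬───┘ ┌─┤
│↓ ↲│   │     │     │ │
│ ╷ │ ╶─┼───┐ ╵ ┌───┘ │
│↓│ │   │   │   │     │
│ ├─┴─┐ │ ╶─┴───┴───╴ │
│↓│   │ │             │
│ ╵ ╷ │ └─┐ ┌───┐ ┌───┤
│↓  │ │   │ │   │ │   │
│ ┌─┘ ├─╴ │ │ ╷ └─┘ ╷ │
│↓│   │   │ │ │     │ │
│ │ ╶─┘ ┌─┘ ╵ └─┬───┤ │
│↓│     │       │↱ ↓│ │
│ └─────┴───────┘ ╷ ╵ │
│↳ → → → → → → → ↑│↳ B│
└─────────────────┴───┘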